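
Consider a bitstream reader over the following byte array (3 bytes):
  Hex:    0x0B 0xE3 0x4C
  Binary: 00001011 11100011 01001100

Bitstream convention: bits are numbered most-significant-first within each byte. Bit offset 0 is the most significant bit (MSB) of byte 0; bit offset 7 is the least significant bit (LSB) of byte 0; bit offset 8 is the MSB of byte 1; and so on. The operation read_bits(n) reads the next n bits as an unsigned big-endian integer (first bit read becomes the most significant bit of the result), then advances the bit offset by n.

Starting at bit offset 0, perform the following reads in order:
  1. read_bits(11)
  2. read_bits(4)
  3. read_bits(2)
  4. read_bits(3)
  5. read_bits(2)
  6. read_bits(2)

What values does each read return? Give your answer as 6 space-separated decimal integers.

Answer: 95 1 2 4 3 0

Derivation:
Read 1: bits[0:11] width=11 -> value=95 (bin 00001011111); offset now 11 = byte 1 bit 3; 13 bits remain
Read 2: bits[11:15] width=4 -> value=1 (bin 0001); offset now 15 = byte 1 bit 7; 9 bits remain
Read 3: bits[15:17] width=2 -> value=2 (bin 10); offset now 17 = byte 2 bit 1; 7 bits remain
Read 4: bits[17:20] width=3 -> value=4 (bin 100); offset now 20 = byte 2 bit 4; 4 bits remain
Read 5: bits[20:22] width=2 -> value=3 (bin 11); offset now 22 = byte 2 bit 6; 2 bits remain
Read 6: bits[22:24] width=2 -> value=0 (bin 00); offset now 24 = byte 3 bit 0; 0 bits remain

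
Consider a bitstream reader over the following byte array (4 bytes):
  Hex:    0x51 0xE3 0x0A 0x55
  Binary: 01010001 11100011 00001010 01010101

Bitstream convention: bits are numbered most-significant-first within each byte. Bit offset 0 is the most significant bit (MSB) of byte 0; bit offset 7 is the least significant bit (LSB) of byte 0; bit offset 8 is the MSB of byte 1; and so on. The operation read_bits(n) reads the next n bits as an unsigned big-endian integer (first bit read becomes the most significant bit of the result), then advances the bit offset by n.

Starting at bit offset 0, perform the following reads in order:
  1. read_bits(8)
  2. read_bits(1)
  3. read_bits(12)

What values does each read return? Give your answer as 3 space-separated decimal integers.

Answer: 81 1 3169

Derivation:
Read 1: bits[0:8] width=8 -> value=81 (bin 01010001); offset now 8 = byte 1 bit 0; 24 bits remain
Read 2: bits[8:9] width=1 -> value=1 (bin 1); offset now 9 = byte 1 bit 1; 23 bits remain
Read 3: bits[9:21] width=12 -> value=3169 (bin 110001100001); offset now 21 = byte 2 bit 5; 11 bits remain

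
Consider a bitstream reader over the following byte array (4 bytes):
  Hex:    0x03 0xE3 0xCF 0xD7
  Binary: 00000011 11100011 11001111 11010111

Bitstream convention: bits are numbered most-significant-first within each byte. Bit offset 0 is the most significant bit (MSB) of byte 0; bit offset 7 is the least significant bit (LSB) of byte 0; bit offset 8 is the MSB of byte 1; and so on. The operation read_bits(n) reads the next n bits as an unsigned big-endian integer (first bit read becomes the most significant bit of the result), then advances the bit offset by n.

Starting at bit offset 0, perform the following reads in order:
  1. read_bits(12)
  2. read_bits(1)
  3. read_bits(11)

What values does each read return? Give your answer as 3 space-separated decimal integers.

Answer: 62 0 975

Derivation:
Read 1: bits[0:12] width=12 -> value=62 (bin 000000111110); offset now 12 = byte 1 bit 4; 20 bits remain
Read 2: bits[12:13] width=1 -> value=0 (bin 0); offset now 13 = byte 1 bit 5; 19 bits remain
Read 3: bits[13:24] width=11 -> value=975 (bin 01111001111); offset now 24 = byte 3 bit 0; 8 bits remain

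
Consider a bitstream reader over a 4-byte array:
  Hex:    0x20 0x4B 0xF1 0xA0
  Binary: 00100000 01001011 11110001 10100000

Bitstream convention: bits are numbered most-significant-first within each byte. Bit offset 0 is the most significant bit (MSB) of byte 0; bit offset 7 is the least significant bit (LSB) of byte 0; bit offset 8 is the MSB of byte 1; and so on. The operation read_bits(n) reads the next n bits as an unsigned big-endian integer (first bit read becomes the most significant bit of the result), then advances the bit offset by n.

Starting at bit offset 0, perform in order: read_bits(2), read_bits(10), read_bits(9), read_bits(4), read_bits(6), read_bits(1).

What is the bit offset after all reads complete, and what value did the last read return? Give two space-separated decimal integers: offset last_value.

Answer: 32 0

Derivation:
Read 1: bits[0:2] width=2 -> value=0 (bin 00); offset now 2 = byte 0 bit 2; 30 bits remain
Read 2: bits[2:12] width=10 -> value=516 (bin 1000000100); offset now 12 = byte 1 bit 4; 20 bits remain
Read 3: bits[12:21] width=9 -> value=382 (bin 101111110); offset now 21 = byte 2 bit 5; 11 bits remain
Read 4: bits[21:25] width=4 -> value=3 (bin 0011); offset now 25 = byte 3 bit 1; 7 bits remain
Read 5: bits[25:31] width=6 -> value=16 (bin 010000); offset now 31 = byte 3 bit 7; 1 bits remain
Read 6: bits[31:32] width=1 -> value=0 (bin 0); offset now 32 = byte 4 bit 0; 0 bits remain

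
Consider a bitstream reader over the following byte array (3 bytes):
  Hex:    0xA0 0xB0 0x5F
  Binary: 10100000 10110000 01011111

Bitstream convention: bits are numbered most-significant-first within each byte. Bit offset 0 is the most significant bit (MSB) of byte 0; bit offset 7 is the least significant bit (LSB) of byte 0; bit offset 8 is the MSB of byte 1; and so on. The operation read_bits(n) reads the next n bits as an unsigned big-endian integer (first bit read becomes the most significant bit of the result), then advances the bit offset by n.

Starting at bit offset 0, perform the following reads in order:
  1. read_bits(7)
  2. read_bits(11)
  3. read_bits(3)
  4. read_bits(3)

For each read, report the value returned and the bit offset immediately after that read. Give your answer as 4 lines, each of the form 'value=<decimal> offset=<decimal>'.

Answer: value=80 offset=7
value=705 offset=18
value=3 offset=21
value=7 offset=24

Derivation:
Read 1: bits[0:7] width=7 -> value=80 (bin 1010000); offset now 7 = byte 0 bit 7; 17 bits remain
Read 2: bits[7:18] width=11 -> value=705 (bin 01011000001); offset now 18 = byte 2 bit 2; 6 bits remain
Read 3: bits[18:21] width=3 -> value=3 (bin 011); offset now 21 = byte 2 bit 5; 3 bits remain
Read 4: bits[21:24] width=3 -> value=7 (bin 111); offset now 24 = byte 3 bit 0; 0 bits remain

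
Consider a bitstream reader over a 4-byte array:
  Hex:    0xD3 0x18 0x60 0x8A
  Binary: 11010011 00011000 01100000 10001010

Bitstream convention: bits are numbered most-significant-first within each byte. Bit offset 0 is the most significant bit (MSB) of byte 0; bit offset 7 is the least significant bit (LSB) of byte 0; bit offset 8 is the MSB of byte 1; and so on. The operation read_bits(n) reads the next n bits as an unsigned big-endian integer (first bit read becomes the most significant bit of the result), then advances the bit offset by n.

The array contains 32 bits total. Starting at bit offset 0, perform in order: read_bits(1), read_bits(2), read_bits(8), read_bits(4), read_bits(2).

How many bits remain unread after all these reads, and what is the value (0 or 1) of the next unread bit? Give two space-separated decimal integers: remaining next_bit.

Answer: 15 1

Derivation:
Read 1: bits[0:1] width=1 -> value=1 (bin 1); offset now 1 = byte 0 bit 1; 31 bits remain
Read 2: bits[1:3] width=2 -> value=2 (bin 10); offset now 3 = byte 0 bit 3; 29 bits remain
Read 3: bits[3:11] width=8 -> value=152 (bin 10011000); offset now 11 = byte 1 bit 3; 21 bits remain
Read 4: bits[11:15] width=4 -> value=12 (bin 1100); offset now 15 = byte 1 bit 7; 17 bits remain
Read 5: bits[15:17] width=2 -> value=0 (bin 00); offset now 17 = byte 2 bit 1; 15 bits remain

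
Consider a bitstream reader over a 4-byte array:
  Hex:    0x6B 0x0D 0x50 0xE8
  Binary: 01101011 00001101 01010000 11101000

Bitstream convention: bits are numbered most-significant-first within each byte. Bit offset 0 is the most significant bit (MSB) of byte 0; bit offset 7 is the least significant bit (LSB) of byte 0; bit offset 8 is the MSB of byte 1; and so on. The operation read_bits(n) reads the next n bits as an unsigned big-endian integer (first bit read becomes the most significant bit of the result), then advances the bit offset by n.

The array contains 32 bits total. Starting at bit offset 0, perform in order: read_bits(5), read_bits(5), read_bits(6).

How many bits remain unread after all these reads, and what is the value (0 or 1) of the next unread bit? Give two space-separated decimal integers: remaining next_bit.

Answer: 16 0

Derivation:
Read 1: bits[0:5] width=5 -> value=13 (bin 01101); offset now 5 = byte 0 bit 5; 27 bits remain
Read 2: bits[5:10] width=5 -> value=12 (bin 01100); offset now 10 = byte 1 bit 2; 22 bits remain
Read 3: bits[10:16] width=6 -> value=13 (bin 001101); offset now 16 = byte 2 bit 0; 16 bits remain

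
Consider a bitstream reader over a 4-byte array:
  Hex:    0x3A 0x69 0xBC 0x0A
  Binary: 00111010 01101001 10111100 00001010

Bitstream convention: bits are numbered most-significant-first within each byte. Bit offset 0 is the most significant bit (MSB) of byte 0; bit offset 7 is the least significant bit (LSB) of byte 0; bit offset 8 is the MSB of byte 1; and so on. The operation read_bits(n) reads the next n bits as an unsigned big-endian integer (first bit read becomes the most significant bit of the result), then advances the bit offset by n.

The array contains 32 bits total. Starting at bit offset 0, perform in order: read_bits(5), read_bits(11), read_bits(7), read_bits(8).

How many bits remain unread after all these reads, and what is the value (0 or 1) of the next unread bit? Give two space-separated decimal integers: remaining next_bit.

Answer: 1 0

Derivation:
Read 1: bits[0:5] width=5 -> value=7 (bin 00111); offset now 5 = byte 0 bit 5; 27 bits remain
Read 2: bits[5:16] width=11 -> value=617 (bin 01001101001); offset now 16 = byte 2 bit 0; 16 bits remain
Read 3: bits[16:23] width=7 -> value=94 (bin 1011110); offset now 23 = byte 2 bit 7; 9 bits remain
Read 4: bits[23:31] width=8 -> value=5 (bin 00000101); offset now 31 = byte 3 bit 7; 1 bits remain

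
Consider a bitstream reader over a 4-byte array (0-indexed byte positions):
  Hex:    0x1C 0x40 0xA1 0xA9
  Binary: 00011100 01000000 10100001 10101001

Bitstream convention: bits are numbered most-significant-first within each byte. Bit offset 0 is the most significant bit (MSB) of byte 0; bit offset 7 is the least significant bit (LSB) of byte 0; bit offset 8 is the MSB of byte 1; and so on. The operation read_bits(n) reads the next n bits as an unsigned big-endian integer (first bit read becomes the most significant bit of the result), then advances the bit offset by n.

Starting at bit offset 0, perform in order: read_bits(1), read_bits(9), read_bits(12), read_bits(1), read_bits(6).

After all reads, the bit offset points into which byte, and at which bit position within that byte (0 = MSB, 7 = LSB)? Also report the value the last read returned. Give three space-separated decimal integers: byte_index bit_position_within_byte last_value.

Read 1: bits[0:1] width=1 -> value=0 (bin 0); offset now 1 = byte 0 bit 1; 31 bits remain
Read 2: bits[1:10] width=9 -> value=113 (bin 001110001); offset now 10 = byte 1 bit 2; 22 bits remain
Read 3: bits[10:22] width=12 -> value=40 (bin 000000101000); offset now 22 = byte 2 bit 6; 10 bits remain
Read 4: bits[22:23] width=1 -> value=0 (bin 0); offset now 23 = byte 2 bit 7; 9 bits remain
Read 5: bits[23:29] width=6 -> value=53 (bin 110101); offset now 29 = byte 3 bit 5; 3 bits remain

Answer: 3 5 53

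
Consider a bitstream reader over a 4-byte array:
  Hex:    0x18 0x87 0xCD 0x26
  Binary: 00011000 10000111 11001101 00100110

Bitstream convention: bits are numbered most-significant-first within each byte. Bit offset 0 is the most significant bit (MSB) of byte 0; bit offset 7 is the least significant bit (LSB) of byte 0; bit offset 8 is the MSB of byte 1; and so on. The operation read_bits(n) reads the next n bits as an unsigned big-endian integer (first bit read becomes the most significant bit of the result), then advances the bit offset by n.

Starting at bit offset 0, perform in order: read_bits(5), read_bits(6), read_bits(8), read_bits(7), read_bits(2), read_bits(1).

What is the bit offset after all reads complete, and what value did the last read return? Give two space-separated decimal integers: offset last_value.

Answer: 29 0

Derivation:
Read 1: bits[0:5] width=5 -> value=3 (bin 00011); offset now 5 = byte 0 bit 5; 27 bits remain
Read 2: bits[5:11] width=6 -> value=4 (bin 000100); offset now 11 = byte 1 bit 3; 21 bits remain
Read 3: bits[11:19] width=8 -> value=62 (bin 00111110); offset now 19 = byte 2 bit 3; 13 bits remain
Read 4: bits[19:26] width=7 -> value=52 (bin 0110100); offset now 26 = byte 3 bit 2; 6 bits remain
Read 5: bits[26:28] width=2 -> value=2 (bin 10); offset now 28 = byte 3 bit 4; 4 bits remain
Read 6: bits[28:29] width=1 -> value=0 (bin 0); offset now 29 = byte 3 bit 5; 3 bits remain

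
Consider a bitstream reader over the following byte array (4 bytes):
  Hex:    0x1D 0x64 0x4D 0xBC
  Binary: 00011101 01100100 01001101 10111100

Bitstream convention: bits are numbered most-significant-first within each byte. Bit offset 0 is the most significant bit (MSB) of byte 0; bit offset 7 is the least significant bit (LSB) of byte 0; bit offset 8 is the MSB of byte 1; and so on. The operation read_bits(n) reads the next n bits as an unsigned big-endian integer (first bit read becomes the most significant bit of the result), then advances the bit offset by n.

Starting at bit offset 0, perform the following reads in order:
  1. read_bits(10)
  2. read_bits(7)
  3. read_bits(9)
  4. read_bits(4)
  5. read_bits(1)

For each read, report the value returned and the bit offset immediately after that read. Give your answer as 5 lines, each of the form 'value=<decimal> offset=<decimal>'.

Answer: value=117 offset=10
value=72 offset=17
value=310 offset=26
value=15 offset=30
value=0 offset=31

Derivation:
Read 1: bits[0:10] width=10 -> value=117 (bin 0001110101); offset now 10 = byte 1 bit 2; 22 bits remain
Read 2: bits[10:17] width=7 -> value=72 (bin 1001000); offset now 17 = byte 2 bit 1; 15 bits remain
Read 3: bits[17:26] width=9 -> value=310 (bin 100110110); offset now 26 = byte 3 bit 2; 6 bits remain
Read 4: bits[26:30] width=4 -> value=15 (bin 1111); offset now 30 = byte 3 bit 6; 2 bits remain
Read 5: bits[30:31] width=1 -> value=0 (bin 0); offset now 31 = byte 3 bit 7; 1 bits remain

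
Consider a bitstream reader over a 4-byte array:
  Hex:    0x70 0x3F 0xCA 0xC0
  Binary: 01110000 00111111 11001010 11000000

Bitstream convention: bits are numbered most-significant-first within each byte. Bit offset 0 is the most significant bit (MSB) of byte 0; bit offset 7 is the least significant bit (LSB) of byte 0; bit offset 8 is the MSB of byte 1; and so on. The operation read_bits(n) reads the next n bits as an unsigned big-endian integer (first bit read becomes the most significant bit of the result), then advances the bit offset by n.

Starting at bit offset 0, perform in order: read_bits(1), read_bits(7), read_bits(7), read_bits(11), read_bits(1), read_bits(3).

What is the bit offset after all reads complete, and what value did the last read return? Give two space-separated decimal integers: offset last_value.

Answer: 30 0

Derivation:
Read 1: bits[0:1] width=1 -> value=0 (bin 0); offset now 1 = byte 0 bit 1; 31 bits remain
Read 2: bits[1:8] width=7 -> value=112 (bin 1110000); offset now 8 = byte 1 bit 0; 24 bits remain
Read 3: bits[8:15] width=7 -> value=31 (bin 0011111); offset now 15 = byte 1 bit 7; 17 bits remain
Read 4: bits[15:26] width=11 -> value=1835 (bin 11100101011); offset now 26 = byte 3 bit 2; 6 bits remain
Read 5: bits[26:27] width=1 -> value=0 (bin 0); offset now 27 = byte 3 bit 3; 5 bits remain
Read 6: bits[27:30] width=3 -> value=0 (bin 000); offset now 30 = byte 3 bit 6; 2 bits remain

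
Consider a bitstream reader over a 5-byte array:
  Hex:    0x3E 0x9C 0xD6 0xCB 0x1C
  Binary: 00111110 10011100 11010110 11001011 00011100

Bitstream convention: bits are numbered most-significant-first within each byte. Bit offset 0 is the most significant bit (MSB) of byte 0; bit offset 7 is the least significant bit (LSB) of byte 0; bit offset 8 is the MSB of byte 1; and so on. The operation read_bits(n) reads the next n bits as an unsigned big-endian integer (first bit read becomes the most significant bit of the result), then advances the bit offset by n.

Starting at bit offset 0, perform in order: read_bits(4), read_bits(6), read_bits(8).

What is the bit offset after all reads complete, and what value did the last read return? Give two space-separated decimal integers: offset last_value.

Read 1: bits[0:4] width=4 -> value=3 (bin 0011); offset now 4 = byte 0 bit 4; 36 bits remain
Read 2: bits[4:10] width=6 -> value=58 (bin 111010); offset now 10 = byte 1 bit 2; 30 bits remain
Read 3: bits[10:18] width=8 -> value=115 (bin 01110011); offset now 18 = byte 2 bit 2; 22 bits remain

Answer: 18 115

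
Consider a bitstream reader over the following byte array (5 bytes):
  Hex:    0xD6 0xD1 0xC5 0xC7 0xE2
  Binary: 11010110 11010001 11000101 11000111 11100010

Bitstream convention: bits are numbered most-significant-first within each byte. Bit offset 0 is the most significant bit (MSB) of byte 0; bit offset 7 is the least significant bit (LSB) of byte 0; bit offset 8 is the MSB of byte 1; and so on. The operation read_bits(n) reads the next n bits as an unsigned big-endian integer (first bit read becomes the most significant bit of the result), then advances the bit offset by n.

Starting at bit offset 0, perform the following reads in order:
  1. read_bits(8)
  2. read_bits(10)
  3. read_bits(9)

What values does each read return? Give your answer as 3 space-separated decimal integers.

Read 1: bits[0:8] width=8 -> value=214 (bin 11010110); offset now 8 = byte 1 bit 0; 32 bits remain
Read 2: bits[8:18] width=10 -> value=839 (bin 1101000111); offset now 18 = byte 2 bit 2; 22 bits remain
Read 3: bits[18:27] width=9 -> value=46 (bin 000101110); offset now 27 = byte 3 bit 3; 13 bits remain

Answer: 214 839 46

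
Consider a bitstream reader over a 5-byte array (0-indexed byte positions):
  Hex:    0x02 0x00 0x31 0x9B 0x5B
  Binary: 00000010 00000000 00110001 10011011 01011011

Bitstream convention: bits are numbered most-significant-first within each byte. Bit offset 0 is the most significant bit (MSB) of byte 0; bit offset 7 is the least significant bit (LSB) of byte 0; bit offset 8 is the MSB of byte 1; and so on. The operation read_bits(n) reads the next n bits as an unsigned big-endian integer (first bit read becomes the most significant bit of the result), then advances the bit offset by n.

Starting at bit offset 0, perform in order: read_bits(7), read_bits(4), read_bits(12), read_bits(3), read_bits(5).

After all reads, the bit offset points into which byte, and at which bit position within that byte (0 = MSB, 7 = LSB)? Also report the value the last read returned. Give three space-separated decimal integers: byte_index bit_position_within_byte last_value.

Read 1: bits[0:7] width=7 -> value=1 (bin 0000001); offset now 7 = byte 0 bit 7; 33 bits remain
Read 2: bits[7:11] width=4 -> value=0 (bin 0000); offset now 11 = byte 1 bit 3; 29 bits remain
Read 3: bits[11:23] width=12 -> value=24 (bin 000000011000); offset now 23 = byte 2 bit 7; 17 bits remain
Read 4: bits[23:26] width=3 -> value=6 (bin 110); offset now 26 = byte 3 bit 2; 14 bits remain
Read 5: bits[26:31] width=5 -> value=13 (bin 01101); offset now 31 = byte 3 bit 7; 9 bits remain

Answer: 3 7 13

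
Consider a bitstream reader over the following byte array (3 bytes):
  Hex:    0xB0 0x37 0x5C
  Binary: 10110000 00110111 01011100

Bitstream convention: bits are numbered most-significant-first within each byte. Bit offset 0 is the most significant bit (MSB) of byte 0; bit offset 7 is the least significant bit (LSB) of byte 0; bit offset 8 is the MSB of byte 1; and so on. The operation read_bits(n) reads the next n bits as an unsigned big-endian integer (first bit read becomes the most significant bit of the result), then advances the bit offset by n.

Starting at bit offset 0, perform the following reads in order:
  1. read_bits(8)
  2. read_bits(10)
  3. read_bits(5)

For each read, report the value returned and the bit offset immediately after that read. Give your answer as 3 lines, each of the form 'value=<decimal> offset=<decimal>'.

Read 1: bits[0:8] width=8 -> value=176 (bin 10110000); offset now 8 = byte 1 bit 0; 16 bits remain
Read 2: bits[8:18] width=10 -> value=221 (bin 0011011101); offset now 18 = byte 2 bit 2; 6 bits remain
Read 3: bits[18:23] width=5 -> value=14 (bin 01110); offset now 23 = byte 2 bit 7; 1 bits remain

Answer: value=176 offset=8
value=221 offset=18
value=14 offset=23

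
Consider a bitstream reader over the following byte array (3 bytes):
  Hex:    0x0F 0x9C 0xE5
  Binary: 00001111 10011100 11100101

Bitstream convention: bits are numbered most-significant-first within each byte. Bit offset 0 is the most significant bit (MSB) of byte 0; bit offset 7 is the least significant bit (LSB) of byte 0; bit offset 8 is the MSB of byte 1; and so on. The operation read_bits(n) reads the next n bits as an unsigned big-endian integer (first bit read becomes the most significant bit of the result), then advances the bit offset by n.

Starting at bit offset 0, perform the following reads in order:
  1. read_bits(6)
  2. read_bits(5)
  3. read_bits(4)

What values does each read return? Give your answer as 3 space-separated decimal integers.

Answer: 3 28 14

Derivation:
Read 1: bits[0:6] width=6 -> value=3 (bin 000011); offset now 6 = byte 0 bit 6; 18 bits remain
Read 2: bits[6:11] width=5 -> value=28 (bin 11100); offset now 11 = byte 1 bit 3; 13 bits remain
Read 3: bits[11:15] width=4 -> value=14 (bin 1110); offset now 15 = byte 1 bit 7; 9 bits remain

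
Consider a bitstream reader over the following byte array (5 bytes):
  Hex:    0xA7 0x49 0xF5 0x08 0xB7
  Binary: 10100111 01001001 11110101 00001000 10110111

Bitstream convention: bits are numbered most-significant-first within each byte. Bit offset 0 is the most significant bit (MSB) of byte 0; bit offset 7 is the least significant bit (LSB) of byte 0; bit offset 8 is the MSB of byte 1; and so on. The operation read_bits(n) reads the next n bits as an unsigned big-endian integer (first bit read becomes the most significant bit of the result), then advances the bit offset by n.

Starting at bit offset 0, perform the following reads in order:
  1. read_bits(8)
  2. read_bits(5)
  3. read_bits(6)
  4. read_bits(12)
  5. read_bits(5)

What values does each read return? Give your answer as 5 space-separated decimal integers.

Answer: 167 9 15 2692 11

Derivation:
Read 1: bits[0:8] width=8 -> value=167 (bin 10100111); offset now 8 = byte 1 bit 0; 32 bits remain
Read 2: bits[8:13] width=5 -> value=9 (bin 01001); offset now 13 = byte 1 bit 5; 27 bits remain
Read 3: bits[13:19] width=6 -> value=15 (bin 001111); offset now 19 = byte 2 bit 3; 21 bits remain
Read 4: bits[19:31] width=12 -> value=2692 (bin 101010000100); offset now 31 = byte 3 bit 7; 9 bits remain
Read 5: bits[31:36] width=5 -> value=11 (bin 01011); offset now 36 = byte 4 bit 4; 4 bits remain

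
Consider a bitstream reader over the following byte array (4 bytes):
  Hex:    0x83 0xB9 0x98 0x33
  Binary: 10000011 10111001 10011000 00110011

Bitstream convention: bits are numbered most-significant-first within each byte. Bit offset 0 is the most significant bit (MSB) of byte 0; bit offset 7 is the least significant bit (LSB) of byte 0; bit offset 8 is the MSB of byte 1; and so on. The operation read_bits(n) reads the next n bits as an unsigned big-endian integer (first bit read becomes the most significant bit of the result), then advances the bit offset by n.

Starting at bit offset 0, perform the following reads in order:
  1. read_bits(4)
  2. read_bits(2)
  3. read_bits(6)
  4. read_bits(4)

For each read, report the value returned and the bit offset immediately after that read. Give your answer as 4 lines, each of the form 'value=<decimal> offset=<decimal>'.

Answer: value=8 offset=4
value=0 offset=6
value=59 offset=12
value=9 offset=16

Derivation:
Read 1: bits[0:4] width=4 -> value=8 (bin 1000); offset now 4 = byte 0 bit 4; 28 bits remain
Read 2: bits[4:6] width=2 -> value=0 (bin 00); offset now 6 = byte 0 bit 6; 26 bits remain
Read 3: bits[6:12] width=6 -> value=59 (bin 111011); offset now 12 = byte 1 bit 4; 20 bits remain
Read 4: bits[12:16] width=4 -> value=9 (bin 1001); offset now 16 = byte 2 bit 0; 16 bits remain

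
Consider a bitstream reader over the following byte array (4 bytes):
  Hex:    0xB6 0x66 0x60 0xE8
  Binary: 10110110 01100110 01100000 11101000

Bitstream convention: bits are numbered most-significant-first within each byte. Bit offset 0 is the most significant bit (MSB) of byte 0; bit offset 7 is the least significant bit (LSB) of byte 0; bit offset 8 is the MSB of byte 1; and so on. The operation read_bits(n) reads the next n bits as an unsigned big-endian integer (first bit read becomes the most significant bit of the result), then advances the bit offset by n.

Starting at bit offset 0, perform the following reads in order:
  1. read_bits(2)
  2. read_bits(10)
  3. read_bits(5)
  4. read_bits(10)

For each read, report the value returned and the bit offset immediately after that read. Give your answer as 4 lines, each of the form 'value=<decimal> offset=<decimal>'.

Answer: value=2 offset=2
value=870 offset=12
value=12 offset=17
value=775 offset=27

Derivation:
Read 1: bits[0:2] width=2 -> value=2 (bin 10); offset now 2 = byte 0 bit 2; 30 bits remain
Read 2: bits[2:12] width=10 -> value=870 (bin 1101100110); offset now 12 = byte 1 bit 4; 20 bits remain
Read 3: bits[12:17] width=5 -> value=12 (bin 01100); offset now 17 = byte 2 bit 1; 15 bits remain
Read 4: bits[17:27] width=10 -> value=775 (bin 1100000111); offset now 27 = byte 3 bit 3; 5 bits remain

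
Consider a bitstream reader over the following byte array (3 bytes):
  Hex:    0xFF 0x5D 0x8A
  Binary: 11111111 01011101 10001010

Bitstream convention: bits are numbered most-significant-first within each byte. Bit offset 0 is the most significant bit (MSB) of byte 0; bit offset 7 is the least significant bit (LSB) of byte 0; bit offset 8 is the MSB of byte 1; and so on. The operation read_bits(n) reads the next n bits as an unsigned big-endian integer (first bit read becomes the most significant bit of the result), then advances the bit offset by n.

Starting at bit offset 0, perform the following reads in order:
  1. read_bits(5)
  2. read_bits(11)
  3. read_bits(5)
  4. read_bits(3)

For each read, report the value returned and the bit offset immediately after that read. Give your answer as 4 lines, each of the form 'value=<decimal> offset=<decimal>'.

Answer: value=31 offset=5
value=1885 offset=16
value=17 offset=21
value=2 offset=24

Derivation:
Read 1: bits[0:5] width=5 -> value=31 (bin 11111); offset now 5 = byte 0 bit 5; 19 bits remain
Read 2: bits[5:16] width=11 -> value=1885 (bin 11101011101); offset now 16 = byte 2 bit 0; 8 bits remain
Read 3: bits[16:21] width=5 -> value=17 (bin 10001); offset now 21 = byte 2 bit 5; 3 bits remain
Read 4: bits[21:24] width=3 -> value=2 (bin 010); offset now 24 = byte 3 bit 0; 0 bits remain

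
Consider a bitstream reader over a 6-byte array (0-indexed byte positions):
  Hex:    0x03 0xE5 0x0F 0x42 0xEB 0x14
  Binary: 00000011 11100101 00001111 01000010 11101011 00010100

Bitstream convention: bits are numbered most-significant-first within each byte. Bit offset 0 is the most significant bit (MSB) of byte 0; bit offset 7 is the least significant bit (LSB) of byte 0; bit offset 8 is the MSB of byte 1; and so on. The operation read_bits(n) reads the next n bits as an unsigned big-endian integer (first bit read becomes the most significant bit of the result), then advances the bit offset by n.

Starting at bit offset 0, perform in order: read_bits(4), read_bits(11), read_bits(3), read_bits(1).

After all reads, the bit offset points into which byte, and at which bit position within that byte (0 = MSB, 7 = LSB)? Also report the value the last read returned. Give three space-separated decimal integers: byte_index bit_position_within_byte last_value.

Answer: 2 3 0

Derivation:
Read 1: bits[0:4] width=4 -> value=0 (bin 0000); offset now 4 = byte 0 bit 4; 44 bits remain
Read 2: bits[4:15] width=11 -> value=498 (bin 00111110010); offset now 15 = byte 1 bit 7; 33 bits remain
Read 3: bits[15:18] width=3 -> value=4 (bin 100); offset now 18 = byte 2 bit 2; 30 bits remain
Read 4: bits[18:19] width=1 -> value=0 (bin 0); offset now 19 = byte 2 bit 3; 29 bits remain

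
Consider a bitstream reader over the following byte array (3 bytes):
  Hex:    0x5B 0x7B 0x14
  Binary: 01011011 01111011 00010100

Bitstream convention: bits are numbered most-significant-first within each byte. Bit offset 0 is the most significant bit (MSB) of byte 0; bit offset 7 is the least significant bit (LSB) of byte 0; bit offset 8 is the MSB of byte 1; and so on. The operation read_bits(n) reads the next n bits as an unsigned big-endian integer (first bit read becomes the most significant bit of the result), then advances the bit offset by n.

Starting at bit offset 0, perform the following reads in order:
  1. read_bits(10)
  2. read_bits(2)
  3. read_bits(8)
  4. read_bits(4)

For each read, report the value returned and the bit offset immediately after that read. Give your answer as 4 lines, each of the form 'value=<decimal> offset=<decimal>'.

Answer: value=365 offset=10
value=3 offset=12
value=177 offset=20
value=4 offset=24

Derivation:
Read 1: bits[0:10] width=10 -> value=365 (bin 0101101101); offset now 10 = byte 1 bit 2; 14 bits remain
Read 2: bits[10:12] width=2 -> value=3 (bin 11); offset now 12 = byte 1 bit 4; 12 bits remain
Read 3: bits[12:20] width=8 -> value=177 (bin 10110001); offset now 20 = byte 2 bit 4; 4 bits remain
Read 4: bits[20:24] width=4 -> value=4 (bin 0100); offset now 24 = byte 3 bit 0; 0 bits remain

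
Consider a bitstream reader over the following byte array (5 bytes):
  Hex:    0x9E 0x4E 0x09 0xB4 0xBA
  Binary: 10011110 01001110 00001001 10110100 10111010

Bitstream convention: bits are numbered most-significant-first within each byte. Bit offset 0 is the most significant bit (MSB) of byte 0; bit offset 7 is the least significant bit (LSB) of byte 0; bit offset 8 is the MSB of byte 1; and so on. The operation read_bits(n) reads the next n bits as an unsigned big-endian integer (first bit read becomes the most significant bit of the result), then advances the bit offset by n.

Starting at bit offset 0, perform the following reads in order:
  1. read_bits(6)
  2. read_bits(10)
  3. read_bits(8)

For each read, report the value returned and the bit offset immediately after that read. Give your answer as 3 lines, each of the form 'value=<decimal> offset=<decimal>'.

Answer: value=39 offset=6
value=590 offset=16
value=9 offset=24

Derivation:
Read 1: bits[0:6] width=6 -> value=39 (bin 100111); offset now 6 = byte 0 bit 6; 34 bits remain
Read 2: bits[6:16] width=10 -> value=590 (bin 1001001110); offset now 16 = byte 2 bit 0; 24 bits remain
Read 3: bits[16:24] width=8 -> value=9 (bin 00001001); offset now 24 = byte 3 bit 0; 16 bits remain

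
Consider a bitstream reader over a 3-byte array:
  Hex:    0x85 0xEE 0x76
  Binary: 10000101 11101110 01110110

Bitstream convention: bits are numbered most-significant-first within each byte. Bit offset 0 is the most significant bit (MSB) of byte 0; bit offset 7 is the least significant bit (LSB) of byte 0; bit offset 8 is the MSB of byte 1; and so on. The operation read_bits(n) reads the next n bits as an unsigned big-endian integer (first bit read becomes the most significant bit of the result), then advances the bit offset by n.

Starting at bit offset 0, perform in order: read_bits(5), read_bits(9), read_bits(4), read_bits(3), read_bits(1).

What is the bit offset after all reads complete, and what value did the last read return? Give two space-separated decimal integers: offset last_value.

Answer: 22 1

Derivation:
Read 1: bits[0:5] width=5 -> value=16 (bin 10000); offset now 5 = byte 0 bit 5; 19 bits remain
Read 2: bits[5:14] width=9 -> value=379 (bin 101111011); offset now 14 = byte 1 bit 6; 10 bits remain
Read 3: bits[14:18] width=4 -> value=9 (bin 1001); offset now 18 = byte 2 bit 2; 6 bits remain
Read 4: bits[18:21] width=3 -> value=6 (bin 110); offset now 21 = byte 2 bit 5; 3 bits remain
Read 5: bits[21:22] width=1 -> value=1 (bin 1); offset now 22 = byte 2 bit 6; 2 bits remain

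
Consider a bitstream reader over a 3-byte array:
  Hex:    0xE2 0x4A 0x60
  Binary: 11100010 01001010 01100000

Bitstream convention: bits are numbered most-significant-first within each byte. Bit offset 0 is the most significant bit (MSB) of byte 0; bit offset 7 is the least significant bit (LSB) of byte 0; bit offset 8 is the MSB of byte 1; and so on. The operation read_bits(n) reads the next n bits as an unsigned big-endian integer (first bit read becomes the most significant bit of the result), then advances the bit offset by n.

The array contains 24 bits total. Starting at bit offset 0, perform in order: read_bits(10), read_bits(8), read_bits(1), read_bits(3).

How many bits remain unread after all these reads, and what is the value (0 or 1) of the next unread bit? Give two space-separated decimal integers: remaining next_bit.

Read 1: bits[0:10] width=10 -> value=905 (bin 1110001001); offset now 10 = byte 1 bit 2; 14 bits remain
Read 2: bits[10:18] width=8 -> value=41 (bin 00101001); offset now 18 = byte 2 bit 2; 6 bits remain
Read 3: bits[18:19] width=1 -> value=1 (bin 1); offset now 19 = byte 2 bit 3; 5 bits remain
Read 4: bits[19:22] width=3 -> value=0 (bin 000); offset now 22 = byte 2 bit 6; 2 bits remain

Answer: 2 0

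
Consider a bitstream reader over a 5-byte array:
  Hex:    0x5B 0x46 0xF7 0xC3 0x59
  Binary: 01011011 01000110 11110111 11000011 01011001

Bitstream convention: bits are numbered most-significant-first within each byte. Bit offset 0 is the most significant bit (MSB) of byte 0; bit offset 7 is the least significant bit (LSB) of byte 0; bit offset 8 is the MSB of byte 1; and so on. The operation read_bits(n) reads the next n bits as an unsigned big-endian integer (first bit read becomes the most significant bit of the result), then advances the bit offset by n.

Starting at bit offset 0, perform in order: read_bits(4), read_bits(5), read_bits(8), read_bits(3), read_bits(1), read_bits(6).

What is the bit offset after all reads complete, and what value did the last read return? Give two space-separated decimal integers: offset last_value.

Read 1: bits[0:4] width=4 -> value=5 (bin 0101); offset now 4 = byte 0 bit 4; 36 bits remain
Read 2: bits[4:9] width=5 -> value=22 (bin 10110); offset now 9 = byte 1 bit 1; 31 bits remain
Read 3: bits[9:17] width=8 -> value=141 (bin 10001101); offset now 17 = byte 2 bit 1; 23 bits remain
Read 4: bits[17:20] width=3 -> value=7 (bin 111); offset now 20 = byte 2 bit 4; 20 bits remain
Read 5: bits[20:21] width=1 -> value=0 (bin 0); offset now 21 = byte 2 bit 5; 19 bits remain
Read 6: bits[21:27] width=6 -> value=62 (bin 111110); offset now 27 = byte 3 bit 3; 13 bits remain

Answer: 27 62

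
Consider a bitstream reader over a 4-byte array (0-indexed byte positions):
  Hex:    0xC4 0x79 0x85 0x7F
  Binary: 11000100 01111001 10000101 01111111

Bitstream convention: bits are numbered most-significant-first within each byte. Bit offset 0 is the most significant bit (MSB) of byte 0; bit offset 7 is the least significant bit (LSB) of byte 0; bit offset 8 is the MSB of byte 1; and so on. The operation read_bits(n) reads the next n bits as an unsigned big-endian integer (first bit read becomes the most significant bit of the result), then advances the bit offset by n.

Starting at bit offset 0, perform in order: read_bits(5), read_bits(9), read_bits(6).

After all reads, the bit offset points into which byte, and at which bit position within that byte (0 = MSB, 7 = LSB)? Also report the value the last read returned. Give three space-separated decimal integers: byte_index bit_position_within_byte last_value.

Read 1: bits[0:5] width=5 -> value=24 (bin 11000); offset now 5 = byte 0 bit 5; 27 bits remain
Read 2: bits[5:14] width=9 -> value=286 (bin 100011110); offset now 14 = byte 1 bit 6; 18 bits remain
Read 3: bits[14:20] width=6 -> value=24 (bin 011000); offset now 20 = byte 2 bit 4; 12 bits remain

Answer: 2 4 24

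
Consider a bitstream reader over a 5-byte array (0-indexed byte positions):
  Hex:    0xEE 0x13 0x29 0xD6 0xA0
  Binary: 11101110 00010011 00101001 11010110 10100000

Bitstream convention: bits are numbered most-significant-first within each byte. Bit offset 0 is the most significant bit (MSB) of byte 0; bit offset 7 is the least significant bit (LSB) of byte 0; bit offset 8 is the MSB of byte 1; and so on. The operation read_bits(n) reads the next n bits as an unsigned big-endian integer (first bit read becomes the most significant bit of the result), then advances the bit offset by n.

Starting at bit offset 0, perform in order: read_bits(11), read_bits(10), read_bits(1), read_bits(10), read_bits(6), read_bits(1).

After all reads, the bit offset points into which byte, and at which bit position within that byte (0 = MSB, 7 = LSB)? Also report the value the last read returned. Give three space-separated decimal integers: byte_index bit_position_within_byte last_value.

Answer: 4 7 0

Derivation:
Read 1: bits[0:11] width=11 -> value=1904 (bin 11101110000); offset now 11 = byte 1 bit 3; 29 bits remain
Read 2: bits[11:21] width=10 -> value=613 (bin 1001100101); offset now 21 = byte 2 bit 5; 19 bits remain
Read 3: bits[21:22] width=1 -> value=0 (bin 0); offset now 22 = byte 2 bit 6; 18 bits remain
Read 4: bits[22:32] width=10 -> value=470 (bin 0111010110); offset now 32 = byte 4 bit 0; 8 bits remain
Read 5: bits[32:38] width=6 -> value=40 (bin 101000); offset now 38 = byte 4 bit 6; 2 bits remain
Read 6: bits[38:39] width=1 -> value=0 (bin 0); offset now 39 = byte 4 bit 7; 1 bits remain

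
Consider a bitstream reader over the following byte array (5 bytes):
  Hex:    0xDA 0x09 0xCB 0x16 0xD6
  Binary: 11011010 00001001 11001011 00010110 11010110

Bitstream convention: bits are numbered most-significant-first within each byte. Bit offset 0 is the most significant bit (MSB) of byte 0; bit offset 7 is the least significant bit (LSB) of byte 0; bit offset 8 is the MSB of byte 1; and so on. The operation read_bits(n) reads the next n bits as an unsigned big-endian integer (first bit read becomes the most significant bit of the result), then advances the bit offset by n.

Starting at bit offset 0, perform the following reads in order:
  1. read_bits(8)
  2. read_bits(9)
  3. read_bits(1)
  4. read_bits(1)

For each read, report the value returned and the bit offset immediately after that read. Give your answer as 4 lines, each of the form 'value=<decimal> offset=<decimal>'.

Answer: value=218 offset=8
value=19 offset=17
value=1 offset=18
value=0 offset=19

Derivation:
Read 1: bits[0:8] width=8 -> value=218 (bin 11011010); offset now 8 = byte 1 bit 0; 32 bits remain
Read 2: bits[8:17] width=9 -> value=19 (bin 000010011); offset now 17 = byte 2 bit 1; 23 bits remain
Read 3: bits[17:18] width=1 -> value=1 (bin 1); offset now 18 = byte 2 bit 2; 22 bits remain
Read 4: bits[18:19] width=1 -> value=0 (bin 0); offset now 19 = byte 2 bit 3; 21 bits remain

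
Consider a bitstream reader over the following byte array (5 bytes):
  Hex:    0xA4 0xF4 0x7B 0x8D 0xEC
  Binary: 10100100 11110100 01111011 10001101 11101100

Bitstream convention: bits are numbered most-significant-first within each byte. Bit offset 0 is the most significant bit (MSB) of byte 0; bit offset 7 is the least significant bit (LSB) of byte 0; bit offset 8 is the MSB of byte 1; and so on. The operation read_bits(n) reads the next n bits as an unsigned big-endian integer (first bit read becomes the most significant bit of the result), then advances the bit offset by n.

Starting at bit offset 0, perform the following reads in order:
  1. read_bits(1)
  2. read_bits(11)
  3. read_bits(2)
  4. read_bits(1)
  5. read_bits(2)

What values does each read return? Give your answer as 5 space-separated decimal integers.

Read 1: bits[0:1] width=1 -> value=1 (bin 1); offset now 1 = byte 0 bit 1; 39 bits remain
Read 2: bits[1:12] width=11 -> value=591 (bin 01001001111); offset now 12 = byte 1 bit 4; 28 bits remain
Read 3: bits[12:14] width=2 -> value=1 (bin 01); offset now 14 = byte 1 bit 6; 26 bits remain
Read 4: bits[14:15] width=1 -> value=0 (bin 0); offset now 15 = byte 1 bit 7; 25 bits remain
Read 5: bits[15:17] width=2 -> value=0 (bin 00); offset now 17 = byte 2 bit 1; 23 bits remain

Answer: 1 591 1 0 0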